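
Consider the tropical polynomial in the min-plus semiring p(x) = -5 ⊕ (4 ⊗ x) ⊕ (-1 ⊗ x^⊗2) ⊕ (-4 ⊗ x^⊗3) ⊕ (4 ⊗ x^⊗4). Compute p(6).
p(6) = -5

A tropical monomial a ⊗ x^⊗i evaluates to a + i · x. Evaluating each term at x = 6:
  Term 0 contributes -5 + 0 · 6 = -5
  Term 1 contributes 4 + 1 · 6 = 10
  Term 2 contributes -1 + 2 · 6 = 11
  Term 3 contributes -4 + 3 · 6 = 14
  Term 4 contributes 4 + 4 · 6 = 28
p(6) = ⊕ of these = min[-5, 10, 11, 14, 28] = -5.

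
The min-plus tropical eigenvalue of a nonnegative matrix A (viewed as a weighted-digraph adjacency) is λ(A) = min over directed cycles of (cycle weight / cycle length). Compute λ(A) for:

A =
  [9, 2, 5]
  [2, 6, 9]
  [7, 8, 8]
λ(A) = 2

Enumerate directed cycles and compute their means (weight / length). Sample:
  cycle 0 → 0: weight = 9, length = 1, mean = 9/1 ≈ 9.000
  cycle 1 → 1: weight = 6, length = 1, mean = 6/1 ≈ 6.000
  cycle 2 → 2: weight = 8, length = 1, mean = 8/1 ≈ 8.000
  cycle 0 → 1 → 0: weight = 4, length = 2, mean = 4/2 ≈ 2.000
  cycle 0 → 2 → 0: weight = 12, length = 2, mean = 12/2 ≈ 6.000
  cycle 1 → 0 → 1: weight = 4, length = 2, mean = 4/2 ≈ 2.000
Minimum mean = 2.000, attained e.g. along the cycle 0 → 1 → 0 with weight 4 and length 2. So λ(A) = 4/2 = 2.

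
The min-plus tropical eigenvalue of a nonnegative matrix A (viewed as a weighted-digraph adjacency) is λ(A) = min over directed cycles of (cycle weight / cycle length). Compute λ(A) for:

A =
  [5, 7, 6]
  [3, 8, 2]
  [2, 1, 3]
λ(A) = 3/2

Enumerate directed cycles and compute their means (weight / length). Sample:
  cycle 0 → 0: weight = 5, length = 1, mean = 5/1 ≈ 5.000
  cycle 1 → 1: weight = 8, length = 1, mean = 8/1 ≈ 8.000
  cycle 2 → 2: weight = 3, length = 1, mean = 3/1 ≈ 3.000
  cycle 0 → 1 → 0: weight = 10, length = 2, mean = 10/2 ≈ 5.000
  cycle 0 → 2 → 0: weight = 8, length = 2, mean = 8/2 ≈ 4.000
  cycle 1 → 0 → 1: weight = 10, length = 2, mean = 10/2 ≈ 5.000
Minimum mean = 1.500, attained e.g. along the cycle 1 → 2 → 1 with weight 3 and length 2. So λ(A) = 3/2 = 3/2.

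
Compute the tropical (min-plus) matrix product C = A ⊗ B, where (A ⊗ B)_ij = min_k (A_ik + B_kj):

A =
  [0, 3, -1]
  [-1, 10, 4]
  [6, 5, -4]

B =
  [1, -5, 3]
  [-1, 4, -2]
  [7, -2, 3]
A ⊗ B =
  [1, -5, 1]
  [0, -6, 2]
  [3, -6, -1]

Apply the min-plus product entry-by-entry:
  C[0][0] = min over k of (A[0][0] + B[0][0] = 0 + 1 = 1, A[0][1] + B[1][0] = 3 + -1 = 2, A[0][2] + B[2][0] = -1 + 7 = 6) = 1 (attained at k = 0)
  C[0][1] = min over k of (A[0][0] + B[0][1] = 0 + -5 = -5, A[0][1] + B[1][1] = 3 + 4 = 7, A[0][2] + B[2][1] = -1 + -2 = -3) = -5 (attained at k = 0)
  C[0][2] = min over k of (A[0][0] + B[0][2] = 0 + 3 = 3, A[0][1] + B[1][2] = 3 + -2 = 1, A[0][2] + B[2][2] = -1 + 3 = 2) = 1 (attained at k = 1)
  C[1][0] = min over k of (A[1][0] + B[0][0] = -1 + 1 = 0, A[1][1] + B[1][0] = 10 + -1 = 9, A[1][2] + B[2][0] = 4 + 7 = 11) = 0 (attained at k = 0)
  C[1][1] = min over k of (A[1][0] + B[0][1] = -1 + -5 = -6, A[1][1] + B[1][1] = 10 + 4 = 14, A[1][2] + B[2][1] = 4 + -2 = 2) = -6 (attained at k = 0)
  C[1][2] = min over k of (A[1][0] + B[0][2] = -1 + 3 = 2, A[1][1] + B[1][2] = 10 + -2 = 8, A[1][2] + B[2][2] = 4 + 3 = 7) = 2 (attained at k = 0)
  C[2][0] = min over k of (A[2][0] + B[0][0] = 6 + 1 = 7, A[2][1] + B[1][0] = 5 + -1 = 4, A[2][2] + B[2][0] = -4 + 7 = 3) = 3 (attained at k = 2)
  C[2][1] = min over k of (A[2][0] + B[0][1] = 6 + -5 = 1, A[2][1] + B[1][1] = 5 + 4 = 9, A[2][2] + B[2][1] = -4 + -2 = -6) = -6 (attained at k = 2)
  C[2][2] = min over k of (A[2][0] + B[0][2] = 6 + 3 = 9, A[2][1] + B[1][2] = 5 + -2 = 3, A[2][2] + B[2][2] = -4 + 3 = -1) = -1 (attained at k = 2)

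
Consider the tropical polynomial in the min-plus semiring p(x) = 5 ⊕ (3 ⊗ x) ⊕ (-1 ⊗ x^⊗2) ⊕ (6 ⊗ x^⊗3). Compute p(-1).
p(-1) = -3

A tropical monomial a ⊗ x^⊗i evaluates to a + i · x. Evaluating each term at x = -1:
  Term 0 contributes 5 + 0 · -1 = 5
  Term 1 contributes 3 + 1 · -1 = 2
  Term 2 contributes -1 + 2 · -1 = -3
  Term 3 contributes 6 + 3 · -1 = 3
p(-1) = ⊕ of these = min[5, 2, -3, 3] = -3.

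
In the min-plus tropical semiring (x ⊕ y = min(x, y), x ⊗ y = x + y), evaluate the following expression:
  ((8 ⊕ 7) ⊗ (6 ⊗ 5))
((8 ⊕ 7) ⊗ (6 ⊗ 5)) = 18

Expand innermost to outermost. Recall ⊕ takes the minimum of its arguments and ⊗ takes their sum. Working out the expression ((8 ⊕ 7) ⊗ (6 ⊗ 5)) gives 18.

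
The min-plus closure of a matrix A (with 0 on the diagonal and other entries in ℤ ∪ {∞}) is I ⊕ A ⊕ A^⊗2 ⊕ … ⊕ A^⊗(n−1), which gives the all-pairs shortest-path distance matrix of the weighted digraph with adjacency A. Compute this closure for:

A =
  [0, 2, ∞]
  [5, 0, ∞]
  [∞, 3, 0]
Closure =
  [0, 2, ∞]
  [5, 0, ∞]
  [8, 3, 0]

This is the Floyd-Warshall all-pairs shortest-path computation. For each intermediate vertex k = 0, 1, …, 2, update dist[i][j] ← min(dist[i][j], dist[i][k] + dist[k][j]). The final matrix gives, for each (i, j), the minimum total weight of any directed path from i to j (possibly empty when i = j).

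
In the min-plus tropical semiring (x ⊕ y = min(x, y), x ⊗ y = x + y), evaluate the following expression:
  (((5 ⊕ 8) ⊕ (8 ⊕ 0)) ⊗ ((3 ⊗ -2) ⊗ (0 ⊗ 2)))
(((5 ⊕ 8) ⊕ (8 ⊕ 0)) ⊗ ((3 ⊗ -2) ⊗ (0 ⊗ 2))) = 3

Expand innermost to outermost. Recall ⊕ takes the minimum of its arguments and ⊗ takes their sum. Working out the expression (((5 ⊕ 8) ⊕ (8 ⊕ 0)) ⊗ ((3 ⊗ -2) ⊗ (0 ⊗ 2))) gives 3.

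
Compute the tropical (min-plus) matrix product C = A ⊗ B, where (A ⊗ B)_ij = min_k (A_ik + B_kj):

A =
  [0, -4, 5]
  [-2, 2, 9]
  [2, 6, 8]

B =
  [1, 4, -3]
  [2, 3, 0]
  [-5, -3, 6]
A ⊗ B =
  [-2, -1, -4]
  [-1, 2, -5]
  [3, 5, -1]

Apply the min-plus product entry-by-entry:
  C[0][0] = min over k of (A[0][0] + B[0][0] = 0 + 1 = 1, A[0][1] + B[1][0] = -4 + 2 = -2, A[0][2] + B[2][0] = 5 + -5 = 0) = -2 (attained at k = 1)
  C[0][1] = min over k of (A[0][0] + B[0][1] = 0 + 4 = 4, A[0][1] + B[1][1] = -4 + 3 = -1, A[0][2] + B[2][1] = 5 + -3 = 2) = -1 (attained at k = 1)
  C[0][2] = min over k of (A[0][0] + B[0][2] = 0 + -3 = -3, A[0][1] + B[1][2] = -4 + 0 = -4, A[0][2] + B[2][2] = 5 + 6 = 11) = -4 (attained at k = 1)
  C[1][0] = min over k of (A[1][0] + B[0][0] = -2 + 1 = -1, A[1][1] + B[1][0] = 2 + 2 = 4, A[1][2] + B[2][0] = 9 + -5 = 4) = -1 (attained at k = 0)
  C[1][1] = min over k of (A[1][0] + B[0][1] = -2 + 4 = 2, A[1][1] + B[1][1] = 2 + 3 = 5, A[1][2] + B[2][1] = 9 + -3 = 6) = 2 (attained at k = 0)
  C[1][2] = min over k of (A[1][0] + B[0][2] = -2 + -3 = -5, A[1][1] + B[1][2] = 2 + 0 = 2, A[1][2] + B[2][2] = 9 + 6 = 15) = -5 (attained at k = 0)
  C[2][0] = min over k of (A[2][0] + B[0][0] = 2 + 1 = 3, A[2][1] + B[1][0] = 6 + 2 = 8, A[2][2] + B[2][0] = 8 + -5 = 3) = 3 (attained at k = 0)
  C[2][1] = min over k of (A[2][0] + B[0][1] = 2 + 4 = 6, A[2][1] + B[1][1] = 6 + 3 = 9, A[2][2] + B[2][1] = 8 + -3 = 5) = 5 (attained at k = 2)
  C[2][2] = min over k of (A[2][0] + B[0][2] = 2 + -3 = -1, A[2][1] + B[1][2] = 6 + 0 = 6, A[2][2] + B[2][2] = 8 + 6 = 14) = -1 (attained at k = 0)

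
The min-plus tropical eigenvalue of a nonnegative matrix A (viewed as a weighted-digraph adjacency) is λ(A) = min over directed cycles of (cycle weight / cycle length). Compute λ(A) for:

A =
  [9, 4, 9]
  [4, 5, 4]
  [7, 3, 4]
λ(A) = 7/2

Enumerate directed cycles and compute their means (weight / length). Sample:
  cycle 0 → 0: weight = 9, length = 1, mean = 9/1 ≈ 9.000
  cycle 1 → 1: weight = 5, length = 1, mean = 5/1 ≈ 5.000
  cycle 2 → 2: weight = 4, length = 1, mean = 4/1 ≈ 4.000
  cycle 0 → 1 → 0: weight = 8, length = 2, mean = 8/2 ≈ 4.000
  cycle 0 → 2 → 0: weight = 16, length = 2, mean = 16/2 ≈ 8.000
  cycle 1 → 0 → 1: weight = 8, length = 2, mean = 8/2 ≈ 4.000
Minimum mean = 3.500, attained e.g. along the cycle 1 → 2 → 1 with weight 7 and length 2. So λ(A) = 7/2 = 7/2.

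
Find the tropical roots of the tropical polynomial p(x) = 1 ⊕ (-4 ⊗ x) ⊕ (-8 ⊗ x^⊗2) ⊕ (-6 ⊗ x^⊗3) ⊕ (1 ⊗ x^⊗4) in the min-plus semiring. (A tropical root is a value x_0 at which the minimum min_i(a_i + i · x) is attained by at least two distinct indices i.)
Roots: {-7, -2, 4, 5}

Each tropical root is a break point of the lower envelope of the lines y = a_i + i · x (there are 5 lines, with slopes 0, 1, ..., 4). Only the lines that attain the minimum somewhere contribute to roots; other lines are dominated. Here the surviving (envelope) indices are i = 4, i = 3, i = 2, i = 1, i = 0.
Intersections between consecutive envelope lines give the roots: for adjacent envelope indices i < j the intersection is x = (a_i − a_j) / (j − i). Reading off the sorted break points: {-7, -2, 4, 5}.
Verification: at each break x_0, at least two indices attain the minimum of min_i(a_i + i · x_0).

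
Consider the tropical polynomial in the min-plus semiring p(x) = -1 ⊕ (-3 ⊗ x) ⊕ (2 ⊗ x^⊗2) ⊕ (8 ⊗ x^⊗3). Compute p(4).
p(4) = -1

A tropical monomial a ⊗ x^⊗i evaluates to a + i · x. Evaluating each term at x = 4:
  Term 0 contributes -1 + 0 · 4 = -1
  Term 1 contributes -3 + 1 · 4 = 1
  Term 2 contributes 2 + 2 · 4 = 10
  Term 3 contributes 8 + 3 · 4 = 20
p(4) = ⊕ of these = min[-1, 1, 10, 20] = -1.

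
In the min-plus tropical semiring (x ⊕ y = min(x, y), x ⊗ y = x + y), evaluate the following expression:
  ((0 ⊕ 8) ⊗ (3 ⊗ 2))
((0 ⊕ 8) ⊗ (3 ⊗ 2)) = 5

Expand innermost to outermost. Recall ⊕ takes the minimum of its arguments and ⊗ takes their sum. Working out the expression ((0 ⊕ 8) ⊗ (3 ⊗ 2)) gives 5.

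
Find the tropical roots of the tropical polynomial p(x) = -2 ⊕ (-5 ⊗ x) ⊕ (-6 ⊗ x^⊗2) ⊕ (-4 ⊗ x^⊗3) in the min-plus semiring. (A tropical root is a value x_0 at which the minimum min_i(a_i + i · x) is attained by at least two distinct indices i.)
Roots: {-2, 1, 3}

Each tropical root is a break point of the lower envelope of the lines y = a_i + i · x (there are 4 lines, with slopes 0, 1, ..., 3). Only the lines that attain the minimum somewhere contribute to roots; other lines are dominated. Here the surviving (envelope) indices are i = 3, i = 2, i = 1, i = 0.
Intersections between consecutive envelope lines give the roots: for adjacent envelope indices i < j the intersection is x = (a_i − a_j) / (j − i). Reading off the sorted break points: {-2, 1, 3}.
Verification: at each break x_0, at least two indices attain the minimum of min_i(a_i + i · x_0).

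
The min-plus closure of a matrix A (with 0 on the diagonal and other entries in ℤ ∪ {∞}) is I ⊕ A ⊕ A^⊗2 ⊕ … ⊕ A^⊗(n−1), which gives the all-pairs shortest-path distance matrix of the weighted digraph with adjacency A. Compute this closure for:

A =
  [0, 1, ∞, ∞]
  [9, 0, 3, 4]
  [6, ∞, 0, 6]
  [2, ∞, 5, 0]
Closure =
  [0, 1, 4, 5]
  [6, 0, 3, 4]
  [6, 7, 0, 6]
  [2, 3, 5, 0]

This is the Floyd-Warshall all-pairs shortest-path computation. For each intermediate vertex k = 0, 1, …, 3, update dist[i][j] ← min(dist[i][j], dist[i][k] + dist[k][j]). The final matrix gives, for each (i, j), the minimum total weight of any directed path from i to j (possibly empty when i = j).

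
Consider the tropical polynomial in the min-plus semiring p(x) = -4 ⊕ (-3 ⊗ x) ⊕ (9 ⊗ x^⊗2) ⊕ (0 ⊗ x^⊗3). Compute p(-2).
p(-2) = -6

A tropical monomial a ⊗ x^⊗i evaluates to a + i · x. Evaluating each term at x = -2:
  Term 0 contributes -4 + 0 · -2 = -4
  Term 1 contributes -3 + 1 · -2 = -5
  Term 2 contributes 9 + 2 · -2 = 5
  Term 3 contributes 0 + 3 · -2 = -6
p(-2) = ⊕ of these = min[-4, -5, 5, -6] = -6.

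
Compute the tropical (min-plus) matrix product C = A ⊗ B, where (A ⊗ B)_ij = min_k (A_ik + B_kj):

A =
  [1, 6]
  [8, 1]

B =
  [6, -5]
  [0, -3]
A ⊗ B =
  [6, -4]
  [1, -2]

Apply the min-plus product entry-by-entry:
  C[0][0] = min over k of (A[0][0] + B[0][0] = 1 + 6 = 7, A[0][1] + B[1][0] = 6 + 0 = 6) = 6 (attained at k = 1)
  C[0][1] = min over k of (A[0][0] + B[0][1] = 1 + -5 = -4, A[0][1] + B[1][1] = 6 + -3 = 3) = -4 (attained at k = 0)
  C[1][0] = min over k of (A[1][0] + B[0][0] = 8 + 6 = 14, A[1][1] + B[1][0] = 1 + 0 = 1) = 1 (attained at k = 1)
  C[1][1] = min over k of (A[1][0] + B[0][1] = 8 + -5 = 3, A[1][1] + B[1][1] = 1 + -3 = -2) = -2 (attained at k = 1)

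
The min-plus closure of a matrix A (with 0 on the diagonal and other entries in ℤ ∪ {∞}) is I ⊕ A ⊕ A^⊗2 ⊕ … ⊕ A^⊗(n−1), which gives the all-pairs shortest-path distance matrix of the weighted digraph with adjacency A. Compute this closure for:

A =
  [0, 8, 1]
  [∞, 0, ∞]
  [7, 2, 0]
Closure =
  [0, 3, 1]
  [∞, 0, ∞]
  [7, 2, 0]

This is the Floyd-Warshall all-pairs shortest-path computation. For each intermediate vertex k = 0, 1, …, 2, update dist[i][j] ← min(dist[i][j], dist[i][k] + dist[k][j]). The final matrix gives, for each (i, j), the minimum total weight of any directed path from i to j (possibly empty when i = j).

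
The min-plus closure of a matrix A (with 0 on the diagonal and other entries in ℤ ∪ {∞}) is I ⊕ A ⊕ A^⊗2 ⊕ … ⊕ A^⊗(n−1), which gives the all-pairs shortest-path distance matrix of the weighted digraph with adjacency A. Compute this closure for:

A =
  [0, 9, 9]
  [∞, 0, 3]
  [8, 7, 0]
Closure =
  [0, 9, 9]
  [11, 0, 3]
  [8, 7, 0]

This is the Floyd-Warshall all-pairs shortest-path computation. For each intermediate vertex k = 0, 1, …, 2, update dist[i][j] ← min(dist[i][j], dist[i][k] + dist[k][j]). The final matrix gives, for each (i, j), the minimum total weight of any directed path from i to j (possibly empty when i = j).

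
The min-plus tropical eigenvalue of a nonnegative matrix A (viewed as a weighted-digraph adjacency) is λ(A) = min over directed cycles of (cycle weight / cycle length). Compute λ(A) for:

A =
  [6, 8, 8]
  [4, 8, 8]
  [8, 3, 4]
λ(A) = 4

Enumerate directed cycles and compute their means (weight / length). Sample:
  cycle 0 → 0: weight = 6, length = 1, mean = 6/1 ≈ 6.000
  cycle 1 → 1: weight = 8, length = 1, mean = 8/1 ≈ 8.000
  cycle 2 → 2: weight = 4, length = 1, mean = 4/1 ≈ 4.000
  cycle 0 → 1 → 0: weight = 12, length = 2, mean = 12/2 ≈ 6.000
  cycle 0 → 2 → 0: weight = 16, length = 2, mean = 16/2 ≈ 8.000
  cycle 1 → 0 → 1: weight = 12, length = 2, mean = 12/2 ≈ 6.000
Minimum mean = 4.000, attained e.g. along the cycle 2 → 2 with weight 4 and length 1. So λ(A) = 4/1 = 4.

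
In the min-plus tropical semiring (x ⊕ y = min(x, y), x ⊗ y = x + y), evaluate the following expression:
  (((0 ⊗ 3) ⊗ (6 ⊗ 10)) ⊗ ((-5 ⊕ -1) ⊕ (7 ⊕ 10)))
(((0 ⊗ 3) ⊗ (6 ⊗ 10)) ⊗ ((-5 ⊕ -1) ⊕ (7 ⊕ 10))) = 14

Expand innermost to outermost. Recall ⊕ takes the minimum of its arguments and ⊗ takes their sum. Working out the expression (((0 ⊗ 3) ⊗ (6 ⊗ 10)) ⊗ ((-5 ⊕ -1) ⊕ (7 ⊕ 10))) gives 14.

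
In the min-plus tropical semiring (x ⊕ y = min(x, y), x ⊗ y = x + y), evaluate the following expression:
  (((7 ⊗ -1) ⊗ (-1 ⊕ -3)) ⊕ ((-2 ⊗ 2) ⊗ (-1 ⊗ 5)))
(((7 ⊗ -1) ⊗ (-1 ⊕ -3)) ⊕ ((-2 ⊗ 2) ⊗ (-1 ⊗ 5))) = 3

Expand innermost to outermost. Recall ⊕ takes the minimum of its arguments and ⊗ takes their sum. Working out the expression (((7 ⊗ -1) ⊗ (-1 ⊕ -3)) ⊕ ((-2 ⊗ 2) ⊗ (-1 ⊗ 5))) gives 3.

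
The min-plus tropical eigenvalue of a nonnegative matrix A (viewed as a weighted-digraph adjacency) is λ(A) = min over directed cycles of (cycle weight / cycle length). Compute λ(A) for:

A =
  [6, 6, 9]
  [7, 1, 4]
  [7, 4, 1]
λ(A) = 1

Enumerate directed cycles and compute their means (weight / length). Sample:
  cycle 0 → 0: weight = 6, length = 1, mean = 6/1 ≈ 6.000
  cycle 1 → 1: weight = 1, length = 1, mean = 1/1 ≈ 1.000
  cycle 2 → 2: weight = 1, length = 1, mean = 1/1 ≈ 1.000
  cycle 0 → 1 → 0: weight = 13, length = 2, mean = 13/2 ≈ 6.500
  cycle 0 → 2 → 0: weight = 16, length = 2, mean = 16/2 ≈ 8.000
  cycle 1 → 0 → 1: weight = 13, length = 2, mean = 13/2 ≈ 6.500
Minimum mean = 1.000, attained e.g. along the cycle 1 → 1 with weight 1 and length 1. So λ(A) = 1/1 = 1.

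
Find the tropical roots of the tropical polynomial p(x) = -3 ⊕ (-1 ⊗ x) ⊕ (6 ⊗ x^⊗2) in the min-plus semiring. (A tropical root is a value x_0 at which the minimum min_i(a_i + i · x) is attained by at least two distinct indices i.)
Roots: {-7, -2}

Each tropical root is a break point of the lower envelope of the lines y = a_i + i · x (there are 3 lines, with slopes 0, 1, ..., 2). Only the lines that attain the minimum somewhere contribute to roots; other lines are dominated. Here the surviving (envelope) indices are i = 2, i = 1, i = 0.
Intersections between consecutive envelope lines give the roots: for adjacent envelope indices i < j the intersection is x = (a_i − a_j) / (j − i). Reading off the sorted break points: {-7, -2}.
Verification: at each break x_0, at least two indices attain the minimum of min_i(a_i + i · x_0).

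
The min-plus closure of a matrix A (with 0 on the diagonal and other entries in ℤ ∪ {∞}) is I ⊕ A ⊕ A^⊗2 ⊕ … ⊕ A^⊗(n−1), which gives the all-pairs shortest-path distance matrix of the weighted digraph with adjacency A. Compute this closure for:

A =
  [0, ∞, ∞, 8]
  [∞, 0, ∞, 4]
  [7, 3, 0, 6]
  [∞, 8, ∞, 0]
Closure =
  [0, 16, ∞, 8]
  [∞, 0, ∞, 4]
  [7, 3, 0, 6]
  [∞, 8, ∞, 0]

This is the Floyd-Warshall all-pairs shortest-path computation. For each intermediate vertex k = 0, 1, …, 3, update dist[i][j] ← min(dist[i][j], dist[i][k] + dist[k][j]). The final matrix gives, for each (i, j), the minimum total weight of any directed path from i to j (possibly empty when i = j).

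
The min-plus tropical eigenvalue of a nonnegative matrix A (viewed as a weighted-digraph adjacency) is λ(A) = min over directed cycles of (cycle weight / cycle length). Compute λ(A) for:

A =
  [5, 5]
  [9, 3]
λ(A) = 3

Enumerate directed cycles and compute their means (weight / length). Sample:
  cycle 0 → 0: weight = 5, length = 1, mean = 5/1 ≈ 5.000
  cycle 1 → 1: weight = 3, length = 1, mean = 3/1 ≈ 3.000
  cycle 0 → 1 → 0: weight = 14, length = 2, mean = 14/2 ≈ 7.000
  cycle 1 → 0 → 1: weight = 14, length = 2, mean = 14/2 ≈ 7.000
Minimum mean = 3.000, attained e.g. along the cycle 1 → 1 with weight 3 and length 1. So λ(A) = 3/1 = 3.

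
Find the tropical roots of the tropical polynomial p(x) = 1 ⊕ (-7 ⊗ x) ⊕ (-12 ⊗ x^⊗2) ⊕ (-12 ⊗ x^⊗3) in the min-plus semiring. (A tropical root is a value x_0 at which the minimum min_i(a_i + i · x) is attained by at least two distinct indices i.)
Roots: {0, 5, 8}

Each tropical root is a break point of the lower envelope of the lines y = a_i + i · x (there are 4 lines, with slopes 0, 1, ..., 3). Only the lines that attain the minimum somewhere contribute to roots; other lines are dominated. Here the surviving (envelope) indices are i = 3, i = 2, i = 1, i = 0.
Intersections between consecutive envelope lines give the roots: for adjacent envelope indices i < j the intersection is x = (a_i − a_j) / (j − i). Reading off the sorted break points: {0, 5, 8}.
Verification: at each break x_0, at least two indices attain the minimum of min_i(a_i + i · x_0).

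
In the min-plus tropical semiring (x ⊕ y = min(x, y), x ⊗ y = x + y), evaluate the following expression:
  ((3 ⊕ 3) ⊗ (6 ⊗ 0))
((3 ⊕ 3) ⊗ (6 ⊗ 0)) = 9

Expand innermost to outermost. Recall ⊕ takes the minimum of its arguments and ⊗ takes their sum. Working out the expression ((3 ⊕ 3) ⊗ (6 ⊗ 0)) gives 9.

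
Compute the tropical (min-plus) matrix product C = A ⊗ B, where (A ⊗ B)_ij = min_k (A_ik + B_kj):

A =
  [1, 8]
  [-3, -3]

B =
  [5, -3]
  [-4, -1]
A ⊗ B =
  [4, -2]
  [-7, -6]

Apply the min-plus product entry-by-entry:
  C[0][0] = min over k of (A[0][0] + B[0][0] = 1 + 5 = 6, A[0][1] + B[1][0] = 8 + -4 = 4) = 4 (attained at k = 1)
  C[0][1] = min over k of (A[0][0] + B[0][1] = 1 + -3 = -2, A[0][1] + B[1][1] = 8 + -1 = 7) = -2 (attained at k = 0)
  C[1][0] = min over k of (A[1][0] + B[0][0] = -3 + 5 = 2, A[1][1] + B[1][0] = -3 + -4 = -7) = -7 (attained at k = 1)
  C[1][1] = min over k of (A[1][0] + B[0][1] = -3 + -3 = -6, A[1][1] + B[1][1] = -3 + -1 = -4) = -6 (attained at k = 0)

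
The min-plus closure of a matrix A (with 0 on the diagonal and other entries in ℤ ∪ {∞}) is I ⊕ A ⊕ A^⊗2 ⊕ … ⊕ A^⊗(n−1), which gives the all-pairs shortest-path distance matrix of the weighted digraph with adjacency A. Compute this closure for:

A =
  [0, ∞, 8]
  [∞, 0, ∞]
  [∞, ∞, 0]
Closure =
  [0, ∞, 8]
  [∞, 0, ∞]
  [∞, ∞, 0]

This is the Floyd-Warshall all-pairs shortest-path computation. For each intermediate vertex k = 0, 1, …, 2, update dist[i][j] ← min(dist[i][j], dist[i][k] + dist[k][j]). The final matrix gives, for each (i, j), the minimum total weight of any directed path from i to j (possibly empty when i = j).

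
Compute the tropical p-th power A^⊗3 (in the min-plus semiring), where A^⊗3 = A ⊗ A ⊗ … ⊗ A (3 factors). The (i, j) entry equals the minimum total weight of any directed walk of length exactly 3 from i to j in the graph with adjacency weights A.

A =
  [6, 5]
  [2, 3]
A^⊗3 =
  [10, 11]
  [8, 9]

Each entry (A^⊗3)_ij equals the minimum over all length-3 walks i = v_0 → v_1 → … → v_3 = j of Σ_t A[v_t][v_{t+1}]. For example, for (i, j) = (0, 1) we minimise over 4 possible intermediate vertex sequences; the minimum is 11, attained along the walk 0 → 1 → 1 → 1.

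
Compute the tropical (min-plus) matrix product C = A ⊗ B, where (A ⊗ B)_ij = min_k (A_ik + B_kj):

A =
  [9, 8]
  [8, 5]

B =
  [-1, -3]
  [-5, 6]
A ⊗ B =
  [3, 6]
  [0, 5]

Apply the min-plus product entry-by-entry:
  C[0][0] = min over k of (A[0][0] + B[0][0] = 9 + -1 = 8, A[0][1] + B[1][0] = 8 + -5 = 3) = 3 (attained at k = 1)
  C[0][1] = min over k of (A[0][0] + B[0][1] = 9 + -3 = 6, A[0][1] + B[1][1] = 8 + 6 = 14) = 6 (attained at k = 0)
  C[1][0] = min over k of (A[1][0] + B[0][0] = 8 + -1 = 7, A[1][1] + B[1][0] = 5 + -5 = 0) = 0 (attained at k = 1)
  C[1][1] = min over k of (A[1][0] + B[0][1] = 8 + -3 = 5, A[1][1] + B[1][1] = 5 + 6 = 11) = 5 (attained at k = 0)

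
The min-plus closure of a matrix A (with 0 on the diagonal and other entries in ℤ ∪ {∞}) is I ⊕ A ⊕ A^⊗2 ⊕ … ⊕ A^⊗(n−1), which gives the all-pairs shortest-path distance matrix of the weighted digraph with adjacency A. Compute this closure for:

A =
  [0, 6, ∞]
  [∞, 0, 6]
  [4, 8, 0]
Closure =
  [0, 6, 12]
  [10, 0, 6]
  [4, 8, 0]

This is the Floyd-Warshall all-pairs shortest-path computation. For each intermediate vertex k = 0, 1, …, 2, update dist[i][j] ← min(dist[i][j], dist[i][k] + dist[k][j]). The final matrix gives, for each (i, j), the minimum total weight of any directed path from i to j (possibly empty when i = j).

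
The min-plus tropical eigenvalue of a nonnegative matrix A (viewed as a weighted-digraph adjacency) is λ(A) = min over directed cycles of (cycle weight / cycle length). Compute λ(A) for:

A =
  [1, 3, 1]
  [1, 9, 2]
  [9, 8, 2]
λ(A) = 1

Enumerate directed cycles and compute their means (weight / length). Sample:
  cycle 0 → 0: weight = 1, length = 1, mean = 1/1 ≈ 1.000
  cycle 1 → 1: weight = 9, length = 1, mean = 9/1 ≈ 9.000
  cycle 2 → 2: weight = 2, length = 1, mean = 2/1 ≈ 2.000
  cycle 0 → 1 → 0: weight = 4, length = 2, mean = 4/2 ≈ 2.000
  cycle 0 → 2 → 0: weight = 10, length = 2, mean = 10/2 ≈ 5.000
  cycle 1 → 0 → 1: weight = 4, length = 2, mean = 4/2 ≈ 2.000
Minimum mean = 1.000, attained e.g. along the cycle 0 → 0 with weight 1 and length 1. So λ(A) = 1/1 = 1.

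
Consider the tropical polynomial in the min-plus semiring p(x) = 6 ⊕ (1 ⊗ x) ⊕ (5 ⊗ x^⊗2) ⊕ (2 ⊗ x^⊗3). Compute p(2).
p(2) = 3

A tropical monomial a ⊗ x^⊗i evaluates to a + i · x. Evaluating each term at x = 2:
  Term 0 contributes 6 + 0 · 2 = 6
  Term 1 contributes 1 + 1 · 2 = 3
  Term 2 contributes 5 + 2 · 2 = 9
  Term 3 contributes 2 + 3 · 2 = 8
p(2) = ⊕ of these = min[6, 3, 9, 8] = 3.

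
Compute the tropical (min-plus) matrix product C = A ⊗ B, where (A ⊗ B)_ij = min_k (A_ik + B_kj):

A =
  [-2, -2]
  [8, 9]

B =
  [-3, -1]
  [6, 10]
A ⊗ B =
  [-5, -3]
  [5, 7]

Apply the min-plus product entry-by-entry:
  C[0][0] = min over k of (A[0][0] + B[0][0] = -2 + -3 = -5, A[0][1] + B[1][0] = -2 + 6 = 4) = -5 (attained at k = 0)
  C[0][1] = min over k of (A[0][0] + B[0][1] = -2 + -1 = -3, A[0][1] + B[1][1] = -2 + 10 = 8) = -3 (attained at k = 0)
  C[1][0] = min over k of (A[1][0] + B[0][0] = 8 + -3 = 5, A[1][1] + B[1][0] = 9 + 6 = 15) = 5 (attained at k = 0)
  C[1][1] = min over k of (A[1][0] + B[0][1] = 8 + -1 = 7, A[1][1] + B[1][1] = 9 + 10 = 19) = 7 (attained at k = 0)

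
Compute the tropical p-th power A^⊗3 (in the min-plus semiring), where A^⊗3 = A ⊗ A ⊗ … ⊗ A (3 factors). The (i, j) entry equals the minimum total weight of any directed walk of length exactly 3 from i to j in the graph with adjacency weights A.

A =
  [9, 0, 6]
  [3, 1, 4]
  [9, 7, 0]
A^⊗3 =
  [4, 2, 4]
  [5, 3, 4]
  [9, 7, 0]

Each entry (A^⊗3)_ij equals the minimum over all length-3 walks i = v_0 → v_1 → … → v_3 = j of Σ_t A[v_t][v_{t+1}]. For example, for (i, j) = (0, 2) we minimise over 9 possible intermediate vertex sequences; the minimum is 4, attained along the walk 0 → 1 → 2 → 2.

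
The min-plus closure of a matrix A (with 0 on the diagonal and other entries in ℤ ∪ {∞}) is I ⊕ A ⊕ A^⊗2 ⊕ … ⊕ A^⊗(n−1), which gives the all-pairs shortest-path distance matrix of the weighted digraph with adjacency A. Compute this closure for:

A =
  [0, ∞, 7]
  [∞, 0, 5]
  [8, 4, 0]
Closure =
  [0, 11, 7]
  [13, 0, 5]
  [8, 4, 0]

This is the Floyd-Warshall all-pairs shortest-path computation. For each intermediate vertex k = 0, 1, …, 2, update dist[i][j] ← min(dist[i][j], dist[i][k] + dist[k][j]). The final matrix gives, for each (i, j), the minimum total weight of any directed path from i to j (possibly empty when i = j).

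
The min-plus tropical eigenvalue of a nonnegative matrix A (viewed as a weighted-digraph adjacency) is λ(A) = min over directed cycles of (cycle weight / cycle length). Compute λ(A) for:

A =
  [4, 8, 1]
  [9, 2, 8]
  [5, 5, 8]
λ(A) = 2

Enumerate directed cycles and compute their means (weight / length). Sample:
  cycle 0 → 0: weight = 4, length = 1, mean = 4/1 ≈ 4.000
  cycle 1 → 1: weight = 2, length = 1, mean = 2/1 ≈ 2.000
  cycle 2 → 2: weight = 8, length = 1, mean = 8/1 ≈ 8.000
  cycle 0 → 1 → 0: weight = 17, length = 2, mean = 17/2 ≈ 8.500
  cycle 0 → 2 → 0: weight = 6, length = 2, mean = 6/2 ≈ 3.000
  cycle 1 → 0 → 1: weight = 17, length = 2, mean = 17/2 ≈ 8.500
Minimum mean = 2.000, attained e.g. along the cycle 1 → 1 with weight 2 and length 1. So λ(A) = 2/1 = 2.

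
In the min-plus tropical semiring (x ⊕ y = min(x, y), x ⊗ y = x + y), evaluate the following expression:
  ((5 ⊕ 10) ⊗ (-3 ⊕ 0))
((5 ⊕ 10) ⊗ (-3 ⊕ 0)) = 2

Expand innermost to outermost. Recall ⊕ takes the minimum of its arguments and ⊗ takes their sum. Working out the expression ((5 ⊕ 10) ⊗ (-3 ⊕ 0)) gives 2.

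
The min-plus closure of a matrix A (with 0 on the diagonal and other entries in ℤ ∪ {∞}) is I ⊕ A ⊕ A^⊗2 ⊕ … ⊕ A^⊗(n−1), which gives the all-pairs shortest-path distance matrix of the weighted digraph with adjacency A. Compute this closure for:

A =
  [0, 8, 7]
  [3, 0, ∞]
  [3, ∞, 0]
Closure =
  [0, 8, 7]
  [3, 0, 10]
  [3, 11, 0]

This is the Floyd-Warshall all-pairs shortest-path computation. For each intermediate vertex k = 0, 1, …, 2, update dist[i][j] ← min(dist[i][j], dist[i][k] + dist[k][j]). The final matrix gives, for each (i, j), the minimum total weight of any directed path from i to j (possibly empty when i = j).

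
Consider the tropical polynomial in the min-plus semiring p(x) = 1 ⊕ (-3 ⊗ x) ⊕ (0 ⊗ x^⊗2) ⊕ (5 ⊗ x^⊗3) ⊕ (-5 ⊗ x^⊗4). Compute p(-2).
p(-2) = -13

A tropical monomial a ⊗ x^⊗i evaluates to a + i · x. Evaluating each term at x = -2:
  Term 0 contributes 1 + 0 · -2 = 1
  Term 1 contributes -3 + 1 · -2 = -5
  Term 2 contributes 0 + 2 · -2 = -4
  Term 3 contributes 5 + 3 · -2 = -1
  Term 4 contributes -5 + 4 · -2 = -13
p(-2) = ⊕ of these = min[1, -5, -4, -1, -13] = -13.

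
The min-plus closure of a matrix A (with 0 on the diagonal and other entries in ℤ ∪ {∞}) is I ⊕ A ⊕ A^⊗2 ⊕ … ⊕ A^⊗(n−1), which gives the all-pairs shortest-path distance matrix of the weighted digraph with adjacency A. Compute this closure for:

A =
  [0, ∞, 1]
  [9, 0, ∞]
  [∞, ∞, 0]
Closure =
  [0, ∞, 1]
  [9, 0, 10]
  [∞, ∞, 0]

This is the Floyd-Warshall all-pairs shortest-path computation. For each intermediate vertex k = 0, 1, …, 2, update dist[i][j] ← min(dist[i][j], dist[i][k] + dist[k][j]). The final matrix gives, for each (i, j), the minimum total weight of any directed path from i to j (possibly empty when i = j).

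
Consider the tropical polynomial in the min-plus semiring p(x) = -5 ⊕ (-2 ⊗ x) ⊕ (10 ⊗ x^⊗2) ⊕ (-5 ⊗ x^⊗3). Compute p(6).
p(6) = -5

A tropical monomial a ⊗ x^⊗i evaluates to a + i · x. Evaluating each term at x = 6:
  Term 0 contributes -5 + 0 · 6 = -5
  Term 1 contributes -2 + 1 · 6 = 4
  Term 2 contributes 10 + 2 · 6 = 22
  Term 3 contributes -5 + 3 · 6 = 13
p(6) = ⊕ of these = min[-5, 4, 22, 13] = -5.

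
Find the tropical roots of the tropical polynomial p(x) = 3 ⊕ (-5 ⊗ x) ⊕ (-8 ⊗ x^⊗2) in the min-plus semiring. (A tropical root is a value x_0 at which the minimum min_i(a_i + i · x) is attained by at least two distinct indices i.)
Roots: {3, 8}

Each tropical root is a break point of the lower envelope of the lines y = a_i + i · x (there are 3 lines, with slopes 0, 1, ..., 2). Only the lines that attain the minimum somewhere contribute to roots; other lines are dominated. Here the surviving (envelope) indices are i = 2, i = 1, i = 0.
Intersections between consecutive envelope lines give the roots: for adjacent envelope indices i < j the intersection is x = (a_i − a_j) / (j − i). Reading off the sorted break points: {3, 8}.
Verification: at each break x_0, at least two indices attain the minimum of min_i(a_i + i · x_0).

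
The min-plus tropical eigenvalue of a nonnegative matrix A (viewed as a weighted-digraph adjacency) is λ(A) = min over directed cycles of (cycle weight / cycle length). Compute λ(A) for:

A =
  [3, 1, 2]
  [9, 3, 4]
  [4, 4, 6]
λ(A) = 3

Enumerate directed cycles and compute their means (weight / length). Sample:
  cycle 0 → 0: weight = 3, length = 1, mean = 3/1 ≈ 3.000
  cycle 1 → 1: weight = 3, length = 1, mean = 3/1 ≈ 3.000
  cycle 2 → 2: weight = 6, length = 1, mean = 6/1 ≈ 6.000
  cycle 0 → 1 → 0: weight = 10, length = 2, mean = 10/2 ≈ 5.000
  cycle 0 → 2 → 0: weight = 6, length = 2, mean = 6/2 ≈ 3.000
  cycle 1 → 0 → 1: weight = 10, length = 2, mean = 10/2 ≈ 5.000
Minimum mean = 3.000, attained e.g. along the cycle 0 → 0 with weight 3 and length 1. So λ(A) = 3/1 = 3.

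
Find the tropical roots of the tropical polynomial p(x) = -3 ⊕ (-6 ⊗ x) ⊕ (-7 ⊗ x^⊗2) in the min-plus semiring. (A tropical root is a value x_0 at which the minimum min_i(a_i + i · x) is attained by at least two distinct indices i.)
Roots: {1, 3}

Each tropical root is a break point of the lower envelope of the lines y = a_i + i · x (there are 3 lines, with slopes 0, 1, ..., 2). Only the lines that attain the minimum somewhere contribute to roots; other lines are dominated. Here the surviving (envelope) indices are i = 2, i = 1, i = 0.
Intersections between consecutive envelope lines give the roots: for adjacent envelope indices i < j the intersection is x = (a_i − a_j) / (j − i). Reading off the sorted break points: {1, 3}.
Verification: at each break x_0, at least two indices attain the minimum of min_i(a_i + i · x_0).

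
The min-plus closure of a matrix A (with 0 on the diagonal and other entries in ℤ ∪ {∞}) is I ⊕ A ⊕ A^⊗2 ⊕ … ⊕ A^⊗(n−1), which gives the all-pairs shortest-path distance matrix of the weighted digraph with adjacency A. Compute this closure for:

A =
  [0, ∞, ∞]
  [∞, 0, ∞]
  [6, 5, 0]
Closure =
  [0, ∞, ∞]
  [∞, 0, ∞]
  [6, 5, 0]

This is the Floyd-Warshall all-pairs shortest-path computation. For each intermediate vertex k = 0, 1, …, 2, update dist[i][j] ← min(dist[i][j], dist[i][k] + dist[k][j]). The final matrix gives, for each (i, j), the minimum total weight of any directed path from i to j (possibly empty when i = j).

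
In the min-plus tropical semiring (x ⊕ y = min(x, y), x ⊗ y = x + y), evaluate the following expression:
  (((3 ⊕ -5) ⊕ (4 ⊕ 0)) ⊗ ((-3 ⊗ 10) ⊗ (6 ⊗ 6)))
(((3 ⊕ -5) ⊕ (4 ⊕ 0)) ⊗ ((-3 ⊗ 10) ⊗ (6 ⊗ 6))) = 14

Expand innermost to outermost. Recall ⊕ takes the minimum of its arguments and ⊗ takes their sum. Working out the expression (((3 ⊕ -5) ⊕ (4 ⊕ 0)) ⊗ ((-3 ⊗ 10) ⊗ (6 ⊗ 6))) gives 14.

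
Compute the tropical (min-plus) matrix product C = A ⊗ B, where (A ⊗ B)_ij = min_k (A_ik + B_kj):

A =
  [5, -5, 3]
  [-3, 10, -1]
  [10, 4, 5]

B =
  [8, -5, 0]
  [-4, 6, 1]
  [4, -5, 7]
A ⊗ B =
  [-9, -2, -4]
  [3, -8, -3]
  [0, 0, 5]

Apply the min-plus product entry-by-entry:
  C[0][0] = min over k of (A[0][0] + B[0][0] = 5 + 8 = 13, A[0][1] + B[1][0] = -5 + -4 = -9, A[0][2] + B[2][0] = 3 + 4 = 7) = -9 (attained at k = 1)
  C[0][1] = min over k of (A[0][0] + B[0][1] = 5 + -5 = 0, A[0][1] + B[1][1] = -5 + 6 = 1, A[0][2] + B[2][1] = 3 + -5 = -2) = -2 (attained at k = 2)
  C[0][2] = min over k of (A[0][0] + B[0][2] = 5 + 0 = 5, A[0][1] + B[1][2] = -5 + 1 = -4, A[0][2] + B[2][2] = 3 + 7 = 10) = -4 (attained at k = 1)
  C[1][0] = min over k of (A[1][0] + B[0][0] = -3 + 8 = 5, A[1][1] + B[1][0] = 10 + -4 = 6, A[1][2] + B[2][0] = -1 + 4 = 3) = 3 (attained at k = 2)
  C[1][1] = min over k of (A[1][0] + B[0][1] = -3 + -5 = -8, A[1][1] + B[1][1] = 10 + 6 = 16, A[1][2] + B[2][1] = -1 + -5 = -6) = -8 (attained at k = 0)
  C[1][2] = min over k of (A[1][0] + B[0][2] = -3 + 0 = -3, A[1][1] + B[1][2] = 10 + 1 = 11, A[1][2] + B[2][2] = -1 + 7 = 6) = -3 (attained at k = 0)
  C[2][0] = min over k of (A[2][0] + B[0][0] = 10 + 8 = 18, A[2][1] + B[1][0] = 4 + -4 = 0, A[2][2] + B[2][0] = 5 + 4 = 9) = 0 (attained at k = 1)
  C[2][1] = min over k of (A[2][0] + B[0][1] = 10 + -5 = 5, A[2][1] + B[1][1] = 4 + 6 = 10, A[2][2] + B[2][1] = 5 + -5 = 0) = 0 (attained at k = 2)
  C[2][2] = min over k of (A[2][0] + B[0][2] = 10 + 0 = 10, A[2][1] + B[1][2] = 4 + 1 = 5, A[2][2] + B[2][2] = 5 + 7 = 12) = 5 (attained at k = 1)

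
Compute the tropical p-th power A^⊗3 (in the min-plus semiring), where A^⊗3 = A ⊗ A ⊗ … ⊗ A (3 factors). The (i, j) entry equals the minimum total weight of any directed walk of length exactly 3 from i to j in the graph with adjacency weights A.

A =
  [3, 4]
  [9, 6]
A^⊗3 =
  [9, 10]
  [15, 16]

Each entry (A^⊗3)_ij equals the minimum over all length-3 walks i = v_0 → v_1 → … → v_3 = j of Σ_t A[v_t][v_{t+1}]. For example, for (i, j) = (0, 1) we minimise over 4 possible intermediate vertex sequences; the minimum is 10, attained along the walk 0 → 0 → 0 → 1.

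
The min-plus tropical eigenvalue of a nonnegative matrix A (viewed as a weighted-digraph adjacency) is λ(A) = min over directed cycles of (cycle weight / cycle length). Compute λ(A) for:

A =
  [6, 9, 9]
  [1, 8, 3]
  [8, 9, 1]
λ(A) = 1

Enumerate directed cycles and compute their means (weight / length). Sample:
  cycle 0 → 0: weight = 6, length = 1, mean = 6/1 ≈ 6.000
  cycle 1 → 1: weight = 8, length = 1, mean = 8/1 ≈ 8.000
  cycle 2 → 2: weight = 1, length = 1, mean = 1/1 ≈ 1.000
  cycle 0 → 1 → 0: weight = 10, length = 2, mean = 10/2 ≈ 5.000
  cycle 0 → 2 → 0: weight = 17, length = 2, mean = 17/2 ≈ 8.500
  cycle 1 → 0 → 1: weight = 10, length = 2, mean = 10/2 ≈ 5.000
Minimum mean = 1.000, attained e.g. along the cycle 2 → 2 with weight 1 and length 1. So λ(A) = 1/1 = 1.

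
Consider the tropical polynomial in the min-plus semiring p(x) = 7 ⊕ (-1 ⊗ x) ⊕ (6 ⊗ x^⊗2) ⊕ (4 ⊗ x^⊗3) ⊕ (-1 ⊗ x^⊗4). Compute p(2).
p(2) = 1

A tropical monomial a ⊗ x^⊗i evaluates to a + i · x. Evaluating each term at x = 2:
  Term 0 contributes 7 + 0 · 2 = 7
  Term 1 contributes -1 + 1 · 2 = 1
  Term 2 contributes 6 + 2 · 2 = 10
  Term 3 contributes 4 + 3 · 2 = 10
  Term 4 contributes -1 + 4 · 2 = 7
p(2) = ⊕ of these = min[7, 1, 10, 10, 7] = 1.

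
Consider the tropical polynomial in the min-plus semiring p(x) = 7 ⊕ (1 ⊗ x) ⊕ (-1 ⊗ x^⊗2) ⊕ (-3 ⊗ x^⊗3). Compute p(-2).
p(-2) = -9

A tropical monomial a ⊗ x^⊗i evaluates to a + i · x. Evaluating each term at x = -2:
  Term 0 contributes 7 + 0 · -2 = 7
  Term 1 contributes 1 + 1 · -2 = -1
  Term 2 contributes -1 + 2 · -2 = -5
  Term 3 contributes -3 + 3 · -2 = -9
p(-2) = ⊕ of these = min[7, -1, -5, -9] = -9.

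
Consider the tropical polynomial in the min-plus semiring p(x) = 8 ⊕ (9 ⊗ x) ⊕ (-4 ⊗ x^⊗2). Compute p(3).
p(3) = 2

A tropical monomial a ⊗ x^⊗i evaluates to a + i · x. Evaluating each term at x = 3:
  Term 0 contributes 8 + 0 · 3 = 8
  Term 1 contributes 9 + 1 · 3 = 12
  Term 2 contributes -4 + 2 · 3 = 2
p(3) = ⊕ of these = min[8, 12, 2] = 2.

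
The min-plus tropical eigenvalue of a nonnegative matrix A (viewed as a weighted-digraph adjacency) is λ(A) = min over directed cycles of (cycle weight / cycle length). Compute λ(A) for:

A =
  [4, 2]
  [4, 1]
λ(A) = 1

Enumerate directed cycles and compute their means (weight / length). Sample:
  cycle 0 → 0: weight = 4, length = 1, mean = 4/1 ≈ 4.000
  cycle 1 → 1: weight = 1, length = 1, mean = 1/1 ≈ 1.000
  cycle 0 → 1 → 0: weight = 6, length = 2, mean = 6/2 ≈ 3.000
  cycle 1 → 0 → 1: weight = 6, length = 2, mean = 6/2 ≈ 3.000
Minimum mean = 1.000, attained e.g. along the cycle 1 → 1 with weight 1 and length 1. So λ(A) = 1/1 = 1.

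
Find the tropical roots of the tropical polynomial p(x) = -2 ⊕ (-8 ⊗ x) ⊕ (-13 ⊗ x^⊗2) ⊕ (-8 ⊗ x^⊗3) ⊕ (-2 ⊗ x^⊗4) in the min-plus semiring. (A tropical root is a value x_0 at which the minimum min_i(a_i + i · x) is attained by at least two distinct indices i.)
Roots: {-6, -5, 5, 6}

Each tropical root is a break point of the lower envelope of the lines y = a_i + i · x (there are 5 lines, with slopes 0, 1, ..., 4). Only the lines that attain the minimum somewhere contribute to roots; other lines are dominated. Here the surviving (envelope) indices are i = 4, i = 3, i = 2, i = 1, i = 0.
Intersections between consecutive envelope lines give the roots: for adjacent envelope indices i < j the intersection is x = (a_i − a_j) / (j − i). Reading off the sorted break points: {-6, -5, 5, 6}.
Verification: at each break x_0, at least two indices attain the minimum of min_i(a_i + i · x_0).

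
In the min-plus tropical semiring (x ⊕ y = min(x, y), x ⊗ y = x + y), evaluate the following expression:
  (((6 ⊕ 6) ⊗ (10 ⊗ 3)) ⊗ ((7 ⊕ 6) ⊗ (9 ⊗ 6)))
(((6 ⊕ 6) ⊗ (10 ⊗ 3)) ⊗ ((7 ⊕ 6) ⊗ (9 ⊗ 6))) = 40

Expand innermost to outermost. Recall ⊕ takes the minimum of its arguments and ⊗ takes their sum. Working out the expression (((6 ⊕ 6) ⊗ (10 ⊗ 3)) ⊗ ((7 ⊕ 6) ⊗ (9 ⊗ 6))) gives 40.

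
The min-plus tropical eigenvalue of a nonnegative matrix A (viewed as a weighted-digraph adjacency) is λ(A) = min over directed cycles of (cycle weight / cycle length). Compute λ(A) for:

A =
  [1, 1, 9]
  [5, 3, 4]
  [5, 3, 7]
λ(A) = 1

Enumerate directed cycles and compute their means (weight / length). Sample:
  cycle 0 → 0: weight = 1, length = 1, mean = 1/1 ≈ 1.000
  cycle 1 → 1: weight = 3, length = 1, mean = 3/1 ≈ 3.000
  cycle 2 → 2: weight = 7, length = 1, mean = 7/1 ≈ 7.000
  cycle 0 → 1 → 0: weight = 6, length = 2, mean = 6/2 ≈ 3.000
  cycle 0 → 2 → 0: weight = 14, length = 2, mean = 14/2 ≈ 7.000
  cycle 1 → 0 → 1: weight = 6, length = 2, mean = 6/2 ≈ 3.000
Minimum mean = 1.000, attained e.g. along the cycle 0 → 0 with weight 1 and length 1. So λ(A) = 1/1 = 1.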